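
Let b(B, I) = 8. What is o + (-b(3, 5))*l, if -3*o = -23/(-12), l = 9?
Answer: -2615/36 ≈ -72.639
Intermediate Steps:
o = -23/36 (o = -(-23)/(3*(-12)) = -(-23)*(-1)/(3*12) = -1/3*23/12 = -23/36 ≈ -0.63889)
o + (-b(3, 5))*l = -23/36 - 1*8*9 = -23/36 - 8*9 = -23/36 - 72 = -2615/36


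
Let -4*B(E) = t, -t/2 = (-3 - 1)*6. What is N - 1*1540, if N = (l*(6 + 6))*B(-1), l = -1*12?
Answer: 188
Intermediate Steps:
t = 48 (t = -2*(-3 - 1)*6 = -(-8)*6 = -2*(-24) = 48)
l = -12
B(E) = -12 (B(E) = -¼*48 = -12)
N = 1728 (N = -12*(6 + 6)*(-12) = -12*12*(-12) = -144*(-12) = 1728)
N - 1*1540 = 1728 - 1*1540 = 1728 - 1540 = 188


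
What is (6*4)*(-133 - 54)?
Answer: -4488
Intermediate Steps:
(6*4)*(-133 - 54) = 24*(-187) = -4488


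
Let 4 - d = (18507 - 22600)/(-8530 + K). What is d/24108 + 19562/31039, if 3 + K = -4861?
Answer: 902593660723/1431796044504 ≈ 0.63039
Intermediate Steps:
K = -4864 (K = -3 - 4861 = -4864)
d = 49483/13394 (d = 4 - (18507 - 22600)/(-8530 - 4864) = 4 - (-4093)/(-13394) = 4 - (-4093)*(-1)/13394 = 4 - 1*4093/13394 = 4 - 4093/13394 = 49483/13394 ≈ 3.6944)
d/24108 + 19562/31039 = (49483/13394)/24108 + 19562/31039 = (49483/13394)*(1/24108) + 19562*(1/31039) = 7069/46128936 + 19562/31039 = 902593660723/1431796044504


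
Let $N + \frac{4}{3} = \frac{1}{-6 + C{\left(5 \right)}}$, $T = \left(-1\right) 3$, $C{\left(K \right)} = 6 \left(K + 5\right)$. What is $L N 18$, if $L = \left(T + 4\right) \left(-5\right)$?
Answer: $\frac{355}{3} \approx 118.33$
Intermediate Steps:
$C{\left(K \right)} = 30 + 6 K$ ($C{\left(K \right)} = 6 \left(5 + K\right) = 30 + 6 K$)
$T = -3$
$N = - \frac{71}{54}$ ($N = - \frac{4}{3} + \frac{1}{-6 + \left(30 + 6 \cdot 5\right)} = - \frac{4}{3} + \frac{1}{-6 + \left(30 + 30\right)} = - \frac{4}{3} + \frac{1}{-6 + 60} = - \frac{4}{3} + \frac{1}{54} = - \frac{71}{54} \approx -1.3148$)
$L = -5$ ($L = \left(-3 + 4\right) \left(-5\right) = 1 \left(-5\right) = -5$)
$L N 18 = \left(-5\right) \left(- \frac{71}{54}\right) 18 = \frac{355}{54} \cdot 18 = \frac{355}{3}$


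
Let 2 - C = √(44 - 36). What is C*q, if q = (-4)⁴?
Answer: 512 - 512*√2 ≈ -212.08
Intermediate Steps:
q = 256
C = 2 - 2*√2 (C = 2 - √(44 - 36) = 2 - √8 = 2 - 2*√2 ≈ -0.82843)
C*q = (2 - 2*√2)*256 = 512 - 512*√2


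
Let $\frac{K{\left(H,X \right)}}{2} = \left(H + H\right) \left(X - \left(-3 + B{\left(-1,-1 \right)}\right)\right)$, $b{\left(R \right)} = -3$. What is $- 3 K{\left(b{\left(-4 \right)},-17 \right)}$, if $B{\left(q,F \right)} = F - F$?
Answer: $-504$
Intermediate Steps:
$B{\left(q,F \right)} = 0$
$K{\left(H,X \right)} = 4 H \left(3 + X\right)$ ($K{\left(H,X \right)} = 2 \left(H + H\right) \left(X + \left(3 - 0\right)\right) = 2 \cdot 2 H \left(X + \left(3 + 0\right)\right) = 2 \cdot 2 H \left(X + 3\right) = 2 \cdot 2 H \left(3 + X\right) = 4 H \left(3 + X\right)$)
$- 3 K{\left(b{\left(-4 \right)},-17 \right)} = - 3 \cdot 4 \left(-3\right) \left(3 - 17\right) = - 3 \cdot 4 \left(-3\right) \left(-14\right) = \left(-3\right) 168 = -504$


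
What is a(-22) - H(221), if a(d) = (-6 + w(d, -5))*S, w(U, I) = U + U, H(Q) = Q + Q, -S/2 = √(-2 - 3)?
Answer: -442 + 100*I*√5 ≈ -442.0 + 223.61*I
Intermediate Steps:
S = -2*I*√5 (S = -2*√(-2 - 3) = -2*I*√5 ≈ -4.4721*I)
H(Q) = 2*Q
w(U, I) = 2*U
a(d) = -2*I*√5*(-6 + 2*d) (a(d) = (-6 + 2*d)*(-2*I*√5) = -2*I*√5*(-6 + 2*d))
a(-22) - H(221) = 4*I*√5*(3 - 1*(-22)) - 2*221 = 4*I*√5*(3 + 22) - 1*442 = 4*I*√5*25 - 442 = 100*I*√5 - 442 = -442 + 100*I*√5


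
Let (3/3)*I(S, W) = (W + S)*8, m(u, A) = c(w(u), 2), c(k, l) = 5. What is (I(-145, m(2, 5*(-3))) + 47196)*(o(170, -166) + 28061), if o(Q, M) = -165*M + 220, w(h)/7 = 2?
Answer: 2565096996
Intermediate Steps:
w(h) = 14 (w(h) = 7*2 = 14)
m(u, A) = 5
I(S, W) = 8*S + 8*W (I(S, W) = (W + S)*8 = (S + W)*8 = 8*S + 8*W)
o(Q, M) = 220 - 165*M
(I(-145, m(2, 5*(-3))) + 47196)*(o(170, -166) + 28061) = ((8*(-145) + 8*5) + 47196)*((220 - 165*(-166)) + 28061) = ((-1160 + 40) + 47196)*((220 + 27390) + 28061) = (-1120 + 47196)*(27610 + 28061) = 46076*55671 = 2565096996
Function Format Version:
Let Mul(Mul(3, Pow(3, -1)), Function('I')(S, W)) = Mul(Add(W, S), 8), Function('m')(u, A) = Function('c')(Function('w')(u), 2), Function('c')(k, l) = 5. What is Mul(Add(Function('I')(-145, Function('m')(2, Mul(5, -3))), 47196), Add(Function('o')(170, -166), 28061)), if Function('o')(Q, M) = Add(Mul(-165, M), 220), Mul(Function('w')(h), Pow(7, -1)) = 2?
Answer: 2565096996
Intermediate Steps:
Function('w')(h) = 14 (Function('w')(h) = Mul(7, 2) = 14)
Function('m')(u, A) = 5
Function('I')(S, W) = Add(Mul(8, S), Mul(8, W)) (Function('I')(S, W) = Mul(Add(W, S), 8) = Mul(Add(S, W), 8) = Add(Mul(8, S), Mul(8, W)))
Function('o')(Q, M) = Add(220, Mul(-165, M))
Mul(Add(Function('I')(-145, Function('m')(2, Mul(5, -3))), 47196), Add(Function('o')(170, -166), 28061)) = Mul(Add(Add(Mul(8, -145), Mul(8, 5)), 47196), Add(Add(220, Mul(-165, -166)), 28061)) = Mul(Add(Add(-1160, 40), 47196), Add(Add(220, 27390), 28061)) = Mul(Add(-1120, 47196), Add(27610, 28061)) = Mul(46076, 55671) = 2565096996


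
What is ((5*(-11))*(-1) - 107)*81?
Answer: -4212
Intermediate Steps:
((5*(-11))*(-1) - 107)*81 = (-55*(-1) - 107)*81 = (55 - 107)*81 = -52*81 = -4212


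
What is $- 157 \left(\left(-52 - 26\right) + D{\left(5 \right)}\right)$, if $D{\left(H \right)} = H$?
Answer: $11461$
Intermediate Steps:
$- 157 \left(\left(-52 - 26\right) + D{\left(5 \right)}\right) = - 157 \left(\left(-52 - 26\right) + 5\right) = - 157 \left(-78 + 5\right) = \left(-157\right) \left(-73\right) = 11461$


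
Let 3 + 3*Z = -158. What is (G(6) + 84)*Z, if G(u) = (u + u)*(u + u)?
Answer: -12236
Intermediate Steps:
Z = -161/3 (Z = -1 + (1/3)*(-158) = -1 - 158/3 = -161/3 ≈ -53.667)
G(u) = 4*u**2 (G(u) = (2*u)*(2*u) = 4*u**2)
(G(6) + 84)*Z = (4*6**2 + 84)*(-161/3) = (4*36 + 84)*(-161/3) = (144 + 84)*(-161/3) = 228*(-161/3) = -12236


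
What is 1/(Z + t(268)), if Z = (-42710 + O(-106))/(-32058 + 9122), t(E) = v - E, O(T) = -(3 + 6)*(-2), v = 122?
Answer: -5734/826491 ≈ -0.0069378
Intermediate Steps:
O(T) = 18 (O(T) = -1*9*(-2) = -9*(-2) = 18)
t(E) = 122 - E
Z = 10673/5734 (Z = (-42710 + 18)/(-32058 + 9122) = -42692/(-22936) = -42692*(-1/22936) = 10673/5734 ≈ 1.8614)
1/(Z + t(268)) = 1/(10673/5734 + (122 - 1*268)) = 1/(10673/5734 + (122 - 268)) = 1/(10673/5734 - 146) = 1/(-826491/5734) = -5734/826491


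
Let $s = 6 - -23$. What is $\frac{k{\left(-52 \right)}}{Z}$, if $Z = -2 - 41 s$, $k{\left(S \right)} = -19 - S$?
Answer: $- \frac{11}{397} \approx -0.027708$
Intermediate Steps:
$s = 29$ ($s = 6 + 23 = 29$)
$Z = -1191$ ($Z = -2 - 1189 = -1191$)
$\frac{k{\left(-52 \right)}}{Z} = \frac{-19 - -52}{-1191} = \left(-19 + 52\right) \left(- \frac{1}{1191}\right) = 33 \left(- \frac{1}{1191}\right) = - \frac{11}{397}$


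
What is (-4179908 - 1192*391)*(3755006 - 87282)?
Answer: -17040172349520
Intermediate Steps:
(-4179908 - 1192*391)*(3755006 - 87282) = (-4179908 - 466072)*3667724 = -4645980*3667724 = -17040172349520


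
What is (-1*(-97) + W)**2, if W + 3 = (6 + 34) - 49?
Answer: 7225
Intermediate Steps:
W = -12 (W = -3 + ((6 + 34) - 49) = -3 + (40 - 49) = -3 - 9 = -12)
(-1*(-97) + W)**2 = (-1*(-97) - 12)**2 = (97 - 12)**2 = 85**2 = 7225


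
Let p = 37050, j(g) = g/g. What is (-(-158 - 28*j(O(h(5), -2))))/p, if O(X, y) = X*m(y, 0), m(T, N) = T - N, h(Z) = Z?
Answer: 31/6175 ≈ 0.0050202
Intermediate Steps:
O(X, y) = X*y (O(X, y) = X*(y - 1*0) = X*(y + 0) = X*y)
j(g) = 1
(-(-158 - 28*j(O(h(5), -2))))/p = -(-158 - 28*1)/37050 = -(-158 - 28)*(1/37050) = -1*(-186)*(1/37050) = 186*(1/37050) = 31/6175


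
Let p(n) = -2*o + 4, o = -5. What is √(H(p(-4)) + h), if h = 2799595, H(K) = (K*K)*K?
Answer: 3*√311371 ≈ 1674.0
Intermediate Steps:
p(n) = 14 (p(n) = -2*(-5) + 4 = 10 + 4 = 14)
H(K) = K³ (H(K) = K²*K = K³)
√(H(p(-4)) + h) = √(14³ + 2799595) = √(2744 + 2799595) = √2802339 = 3*√311371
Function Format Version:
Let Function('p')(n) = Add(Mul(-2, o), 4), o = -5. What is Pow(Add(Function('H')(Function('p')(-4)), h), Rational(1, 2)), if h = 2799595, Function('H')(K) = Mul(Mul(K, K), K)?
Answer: Mul(3, Pow(311371, Rational(1, 2))) ≈ 1674.0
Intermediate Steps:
Function('p')(n) = 14 (Function('p')(n) = Add(Mul(-2, -5), 4) = Add(10, 4) = 14)
Function('H')(K) = Pow(K, 3) (Function('H')(K) = Mul(Pow(K, 2), K) = Pow(K, 3))
Pow(Add(Function('H')(Function('p')(-4)), h), Rational(1, 2)) = Pow(Add(Pow(14, 3), 2799595), Rational(1, 2)) = Pow(Add(2744, 2799595), Rational(1, 2)) = Pow(2802339, Rational(1, 2)) = Mul(3, Pow(311371, Rational(1, 2)))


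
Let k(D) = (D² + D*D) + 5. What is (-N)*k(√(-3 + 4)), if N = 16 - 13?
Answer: -21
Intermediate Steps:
N = 3
k(D) = 5 + 2*D² (k(D) = (D² + D²) + 5 = 2*D² + 5 = 5 + 2*D²)
(-N)*k(√(-3 + 4)) = (-1*3)*(5 + 2*(√(-3 + 4))²) = -3*(5 + 2*(√1)²) = -3*(5 + 2*1²) = -3*(5 + 2*1) = -3*(5 + 2) = -3*7 = -21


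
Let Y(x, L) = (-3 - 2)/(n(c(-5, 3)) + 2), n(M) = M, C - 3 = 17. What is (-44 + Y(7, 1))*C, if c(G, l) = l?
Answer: -900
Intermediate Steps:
C = 20 (C = 3 + 17 = 20)
Y(x, L) = -1 (Y(x, L) = (-3 - 2)/(3 + 2) = -5/5 = -5*⅕ = -1)
(-44 + Y(7, 1))*C = (-44 - 1)*20 = -45*20 = -900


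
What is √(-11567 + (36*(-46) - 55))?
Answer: I*√13278 ≈ 115.23*I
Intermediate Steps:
√(-11567 + (36*(-46) - 55)) = √(-11567 + (-1656 - 55)) = √(-11567 - 1711) = √(-13278) = I*√13278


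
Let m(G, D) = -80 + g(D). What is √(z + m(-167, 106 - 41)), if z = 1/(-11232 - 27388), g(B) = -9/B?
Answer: 3*I*√561112422715/251030 ≈ 8.952*I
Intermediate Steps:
m(G, D) = -80 - 9/D
z = -1/38620 (z = 1/(-38620) = -1/38620 ≈ -2.5893e-5)
√(z + m(-167, 106 - 41)) = √(-1/38620 + (-80 - 9/(106 - 41))) = √(-1/38620 + (-80 - 9/65)) = √(-1/38620 - 5209/65) = √(-40234329/502060) = 3*I*√561112422715/251030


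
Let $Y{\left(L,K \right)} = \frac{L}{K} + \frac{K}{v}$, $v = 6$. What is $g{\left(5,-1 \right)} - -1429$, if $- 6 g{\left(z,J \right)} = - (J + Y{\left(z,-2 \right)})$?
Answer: $\frac{51421}{36} \approx 1428.4$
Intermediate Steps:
$Y{\left(L,K \right)} = \frac{K}{6} + \frac{L}{K}$ ($Y{\left(L,K \right)} = \frac{L}{K} + \frac{K}{6} = \frac{K}{6} + \frac{L}{K}$)
$g{\left(z,J \right)} = - \frac{1}{18} - \frac{z}{12} + \frac{J}{6}$ ($g{\left(z,J \right)} = - \frac{\left(-1\right) \left(J + \left(\frac{1}{6} \left(-2\right) + \frac{z}{-2}\right)\right)}{6} = - \frac{\left(-1\right) \left(J + \left(- \frac{1}{3} + z \left(- \frac{1}{2}\right)\right)\right)}{6} = - \frac{\left(-1\right) \left(J - \left(\frac{1}{3} + \frac{z}{2}\right)\right)}{6} = - \frac{\left(-1\right) \left(- \frac{1}{3} + J - \frac{z}{2}\right)}{6} = - \frac{\frac{1}{3} + \frac{z}{2} - J}{6} = - \frac{1}{18} - \frac{z}{12} + \frac{J}{6}$)
$g{\left(5,-1 \right)} - -1429 = \left(- \frac{1}{18} - \frac{5}{12} + \frac{1}{6} \left(-1\right)\right) - -1429 = \left(- \frac{1}{18} - \frac{5}{12} - \frac{1}{6}\right) + 1429 = - \frac{23}{36} + 1429 = \frac{51421}{36}$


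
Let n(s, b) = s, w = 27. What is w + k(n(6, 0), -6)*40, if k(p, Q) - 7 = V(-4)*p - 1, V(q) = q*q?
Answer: 4107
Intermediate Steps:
V(q) = q²
k(p, Q) = 6 + 16*p (k(p, Q) = 7 + ((-4)²*p - 1) = 7 + (16*p - 1) = 7 + (-1 + 16*p) = 6 + 16*p)
w + k(n(6, 0), -6)*40 = 27 + (6 + 16*6)*40 = 27 + (6 + 96)*40 = 27 + 102*40 = 27 + 4080 = 4107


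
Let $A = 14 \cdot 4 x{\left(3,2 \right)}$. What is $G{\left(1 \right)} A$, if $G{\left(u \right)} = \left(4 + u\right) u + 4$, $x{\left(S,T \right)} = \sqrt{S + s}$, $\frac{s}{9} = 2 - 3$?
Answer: $504 i \sqrt{6} \approx 1234.5 i$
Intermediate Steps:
$s = -9$ ($s = 9 \left(2 - 3\right) = 9 \left(-1\right) = -9$)
$x{\left(S,T \right)} = \sqrt{-9 + S}$ ($x{\left(S,T \right)} = \sqrt{S - 9} = \sqrt{-9 + S}$)
$G{\left(u \right)} = 4 + u \left(4 + u\right)$ ($G{\left(u \right)} = u \left(4 + u\right) + 4 = 4 + u \left(4 + u\right)$)
$A = 56 i \sqrt{6}$ ($A = 14 \cdot 4 \sqrt{-9 + 3} = 14 \cdot 4 \sqrt{-6} = 14 \cdot 4 i \sqrt{6} = 56 i \sqrt{6} \approx 137.17 i$)
$G{\left(1 \right)} A = \left(4 + 1^{2} + 4 \cdot 1\right) 56 i \sqrt{6} = \left(4 + 1 + 4\right) 56 i \sqrt{6} = 9 \cdot 56 i \sqrt{6} = 504 i \sqrt{6}$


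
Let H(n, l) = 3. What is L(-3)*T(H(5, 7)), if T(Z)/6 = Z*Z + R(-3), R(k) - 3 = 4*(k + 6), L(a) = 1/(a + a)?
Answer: -24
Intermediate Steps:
L(a) = 1/(2*a)
R(k) = 27 + 4*k (R(k) = 3 + 4*(k + 6) = 3 + 4*(6 + k) = 3 + (24 + 4*k) = 27 + 4*k)
T(Z) = 90 + 6*Z² (T(Z) = 6*(Z*Z + (27 + 4*(-3))) = 6*(Z² + (27 - 12)) = 6*(Z² + 15) = 6*(15 + Z²) = 90 + 6*Z²)
L(-3)*T(H(5, 7)) = ((½)/(-3))*(90 + 6*3²) = ((½)*(-⅓))*(90 + 6*9) = -(90 + 54)/6 = -⅙*144 = -24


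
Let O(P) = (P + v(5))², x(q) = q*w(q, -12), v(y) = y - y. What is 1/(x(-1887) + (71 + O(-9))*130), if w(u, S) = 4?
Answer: 1/12212 ≈ 8.1887e-5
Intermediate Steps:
v(y) = 0
x(q) = 4*q (x(q) = q*4 = 4*q)
O(P) = P² (O(P) = (P + 0)² = P²)
1/(x(-1887) + (71 + O(-9))*130) = 1/(4*(-1887) + (71 + (-9)²)*130) = 1/(-7548 + (71 + 81)*130) = 1/(-7548 + 152*130) = 1/(-7548 + 19760) = 1/12212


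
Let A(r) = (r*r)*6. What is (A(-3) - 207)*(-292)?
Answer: 44676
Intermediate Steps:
A(r) = 6*r² (A(r) = r²*6 = 6*r²)
(A(-3) - 207)*(-292) = (6*(-3)² - 207)*(-292) = (6*9 - 207)*(-292) = (54 - 207)*(-292) = -153*(-292) = 44676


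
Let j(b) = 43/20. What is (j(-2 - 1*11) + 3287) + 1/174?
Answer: 5723131/1740 ≈ 3289.2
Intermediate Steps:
j(b) = 43/20 (j(b) = 43*(1/20) = 43/20)
(j(-2 - 1*11) + 3287) + 1/174 = (43/20 + 3287) + 1/174 = 65783/20 + 1/174 = 5723131/1740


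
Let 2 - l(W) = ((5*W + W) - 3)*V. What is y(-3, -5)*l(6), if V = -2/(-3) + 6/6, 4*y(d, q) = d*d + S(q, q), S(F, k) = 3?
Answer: -159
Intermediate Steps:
y(d, q) = ¾ + d²/4 (y(d, q) = (d*d + 3)/4 = (d² + 3)/4 = (3 + d²)/4 = ¾ + d²/4)
V = 5/3 (V = -2*(-⅓) + 6*(⅙) = ⅔ + 1 = 5/3 ≈ 1.6667)
l(W) = 7 - 10*W (l(W) = 2 - ((5*W + W) - 3)*5/3 = 2 - (6*W - 3)*5/3 = 2 - (-3 + 6*W)*5/3 = 2 - (-5 + 10*W) = 2 + (5 - 10*W) = 7 - 10*W)
y(-3, -5)*l(6) = (¾ + (¼)*(-3)²)*(7 - 10*6) = (¾ + (¼)*9)*(7 - 60) = (¾ + 9/4)*(-53) = 3*(-53) = -159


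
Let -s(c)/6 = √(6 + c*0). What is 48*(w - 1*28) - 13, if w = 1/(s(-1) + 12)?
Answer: -1365 - 4*√6 ≈ -1374.8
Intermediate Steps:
s(c) = -6*√6 (s(c) = -6*√(6 + c*0) = -6*√(6 + 0) = -6*√6)
w = 1/(12 - 6*√6) (w = 1/(-6*√6 + 12) = 1/(12 - 6*√6) ≈ -0.37079)
48*(w - 1*28) - 13 = 48*((-⅙ - √6/12) - 1*28) - 13 = 48*((-⅙ - √6/12) - 28) - 13 = 48*(-169/6 - √6/12) - 13 = (-1352 - 4*√6) - 13 = -1365 - 4*√6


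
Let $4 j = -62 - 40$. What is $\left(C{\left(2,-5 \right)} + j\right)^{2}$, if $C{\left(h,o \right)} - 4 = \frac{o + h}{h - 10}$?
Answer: $\frac{28561}{64} \approx 446.27$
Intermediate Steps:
$j = - \frac{51}{2}$ ($j = \frac{-62 - 40}{4} = \frac{1}{4} \left(-102\right) = - \frac{51}{2} \approx -25.5$)
$C{\left(h,o \right)} = 4 + \frac{h + o}{-10 + h}$ ($C{\left(h,o \right)} = 4 + \frac{o + h}{h - 10} = 4 + \frac{h + o}{-10 + h}$)
$\left(C{\left(2,-5 \right)} + j\right)^{2} = \left(\frac{-40 - 5 + 5 \cdot 2}{-10 + 2} - \frac{51}{2}\right)^{2} = \left(\frac{-40 - 5 + 10}{-8} - \frac{51}{2}\right)^{2} = \left(\left(- \frac{1}{8}\right) \left(-35\right) - \frac{51}{2}\right)^{2} = \left(\frac{35}{8} - \frac{51}{2}\right)^{2} = \left(- \frac{169}{8}\right)^{2} = \frac{28561}{64}$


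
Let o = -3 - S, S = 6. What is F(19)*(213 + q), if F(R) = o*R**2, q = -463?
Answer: 812250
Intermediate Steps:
o = -9 (o = -3 - 1*6 = -3 - 6 = -9)
F(R) = -9*R**2
F(19)*(213 + q) = (-9*19**2)*(213 - 463) = -9*361*(-250) = -3249*(-250) = 812250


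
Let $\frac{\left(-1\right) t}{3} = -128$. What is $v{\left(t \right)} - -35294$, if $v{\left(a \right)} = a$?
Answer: $35678$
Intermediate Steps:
$t = 384$ ($t = \left(-3\right) \left(-128\right) = 384$)
$v{\left(t \right)} - -35294 = 384 - -35294 = 384 + 35294 = 35678$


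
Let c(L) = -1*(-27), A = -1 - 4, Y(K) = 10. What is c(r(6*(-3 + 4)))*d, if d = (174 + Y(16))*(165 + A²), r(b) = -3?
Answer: 943920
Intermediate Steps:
A = -5
c(L) = 27
d = 34960 (d = (174 + 10)*(165 + (-5)²) = 184*(165 + 25) = 184*190 = 34960)
c(r(6*(-3 + 4)))*d = 27*34960 = 943920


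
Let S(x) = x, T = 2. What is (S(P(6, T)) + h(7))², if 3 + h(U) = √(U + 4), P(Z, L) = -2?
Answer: (5 - √11)² ≈ 2.8338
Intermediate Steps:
h(U) = -3 + √(4 + U) (h(U) = -3 + √(U + 4) = -3 + √(4 + U))
(S(P(6, T)) + h(7))² = (-2 + (-3 + √(4 + 7)))² = (-2 + (-3 + √11))² = (-5 + √11)²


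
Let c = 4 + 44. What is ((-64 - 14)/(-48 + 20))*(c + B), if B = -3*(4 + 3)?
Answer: 1053/14 ≈ 75.214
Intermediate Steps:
B = -21 (B = -3*7 = -21)
c = 48
((-64 - 14)/(-48 + 20))*(c + B) = ((-64 - 14)/(-48 + 20))*(48 - 21) = -78/(-28)*27 = -78*(-1/28)*27 = (39/14)*27 = 1053/14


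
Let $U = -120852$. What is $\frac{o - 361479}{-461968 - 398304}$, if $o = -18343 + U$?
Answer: $\frac{250337}{430136} \approx 0.582$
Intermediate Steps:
$o = -139195$ ($o = -18343 - 120852 = -139195$)
$\frac{o - 361479}{-461968 - 398304} = \frac{-139195 - 361479}{-461968 - 398304} = - \frac{500674}{-860272} = \left(-500674\right) \left(- \frac{1}{860272}\right) = \frac{250337}{430136}$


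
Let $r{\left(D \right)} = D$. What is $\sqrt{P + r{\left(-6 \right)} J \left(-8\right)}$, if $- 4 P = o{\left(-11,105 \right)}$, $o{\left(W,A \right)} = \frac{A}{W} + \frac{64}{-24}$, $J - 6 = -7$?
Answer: $\frac{i \sqrt{195789}}{66} \approx 6.7043 i$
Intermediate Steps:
$J = -1$ ($J = 6 - 7 = -1$)
$o{\left(W,A \right)} = - \frac{8}{3} + \frac{A}{W}$ ($o{\left(W,A \right)} = \frac{A}{W} + 64 \left(- \frac{1}{24}\right) = \frac{A}{W} - \frac{8}{3} = - \frac{8}{3} + \frac{A}{W}$)
$P = \frac{403}{132}$ ($P = - \frac{- \frac{8}{3} + \frac{105}{-11}}{4} = - \frac{- \frac{8}{3} + 105 \left(- \frac{1}{11}\right)}{4} = - \frac{- \frac{8}{3} - \frac{105}{11}}{4} = \left(- \frac{1}{4}\right) \left(- \frac{403}{33}\right) = \frac{403}{132} \approx 3.053$)
$\sqrt{P + r{\left(-6 \right)} J \left(-8\right)} = \sqrt{\frac{403}{132} + \left(-6\right) \left(-1\right) \left(-8\right)} = \sqrt{\frac{403}{132} + 6 \left(-8\right)} = \sqrt{\frac{403}{132} - 48} = \sqrt{- \frac{5933}{132}} = \frac{i \sqrt{195789}}{66}$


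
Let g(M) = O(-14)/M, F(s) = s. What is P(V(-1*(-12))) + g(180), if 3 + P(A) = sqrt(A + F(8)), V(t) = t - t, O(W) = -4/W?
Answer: -1889/630 + 2*sqrt(2) ≈ -0.16999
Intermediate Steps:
V(t) = 0
g(M) = 2/(7*M) (g(M) = (-4/(-14))/M = (-4*(-1/14))/M = 2/(7*M))
P(A) = -3 + sqrt(8 + A) (P(A) = -3 + sqrt(A + 8) = -3 + sqrt(8 + A))
P(V(-1*(-12))) + g(180) = (-3 + sqrt(8 + 0)) + (2/7)/180 = (-3 + sqrt(8)) + (2/7)*(1/180) = (-3 + 2*sqrt(2)) + 1/630 = -1889/630 + 2*sqrt(2)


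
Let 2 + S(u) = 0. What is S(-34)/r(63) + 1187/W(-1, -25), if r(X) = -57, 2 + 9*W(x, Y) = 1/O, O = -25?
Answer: -5074391/969 ≈ -5236.7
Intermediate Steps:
S(u) = -2 (S(u) = -2 + 0 = -2)
W(x, Y) = -17/75 (W(x, Y) = -2/9 + (1/9)/(-25) = -2/9 + (1/9)*(-1/25) = -2/9 - 1/225 = -17/75)
S(-34)/r(63) + 1187/W(-1, -25) = -2/(-57) + 1187/(-17/75) = -2*(-1/57) + 1187*(-75/17) = 2/57 - 89025/17 = -5074391/969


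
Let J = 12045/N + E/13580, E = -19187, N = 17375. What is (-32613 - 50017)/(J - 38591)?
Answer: 111410029000/52033215603 ≈ 2.1411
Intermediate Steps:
J = -970303/1348300 (J = 12045/17375 - 19187/13580 = 12045*(1/17375) - 19187*1/13580 = 2409/3475 - 2741/1940 = -970303/1348300 ≈ -0.71965)
(-32613 - 50017)/(J - 38591) = (-32613 - 50017)/(-970303/1348300 - 38591) = -82630/(-52033215603/1348300) = -82630*(-1348300/52033215603) = 111410029000/52033215603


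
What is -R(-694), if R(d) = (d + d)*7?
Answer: 9716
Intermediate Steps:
R(d) = 14*d (R(d) = (2*d)*7 = 14*d)
-R(-694) = -14*(-694) = -1*(-9716) = 9716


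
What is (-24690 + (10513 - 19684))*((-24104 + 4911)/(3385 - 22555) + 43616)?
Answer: -9437488624031/6390 ≈ -1.4769e+9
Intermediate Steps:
(-24690 + (10513 - 19684))*((-24104 + 4911)/(3385 - 22555) + 43616) = (-24690 - 9171)*(-19193/(-19170) + 43616) = -33861*(-19193*(-1/19170) + 43616) = -33861*(19193/19170 + 43616) = -33861*836137913/19170 = -9437488624031/6390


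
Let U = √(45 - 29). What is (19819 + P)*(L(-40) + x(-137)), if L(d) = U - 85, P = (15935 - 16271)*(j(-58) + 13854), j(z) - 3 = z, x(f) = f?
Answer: 1006428610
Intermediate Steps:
j(z) = 3 + z
U = 4 (U = √16 = 4)
P = -4636464 (P = (15935 - 16271)*((3 - 58) + 13854) = -336*(-55 + 13854) = -336*13799 = -4636464)
L(d) = -81 (L(d) = 4 - 85 = -81)
(19819 + P)*(L(-40) + x(-137)) = (19819 - 4636464)*(-81 - 137) = -4616645*(-218) = 1006428610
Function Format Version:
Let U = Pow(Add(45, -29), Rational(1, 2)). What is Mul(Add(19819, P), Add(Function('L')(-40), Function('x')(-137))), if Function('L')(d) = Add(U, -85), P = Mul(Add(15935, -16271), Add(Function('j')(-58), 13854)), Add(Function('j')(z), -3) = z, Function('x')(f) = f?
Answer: 1006428610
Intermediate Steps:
Function('j')(z) = Add(3, z)
U = 4 (U = Pow(16, Rational(1, 2)) = 4)
P = -4636464 (P = Mul(Add(15935, -16271), Add(Add(3, -58), 13854)) = Mul(-336, Add(-55, 13854)) = Mul(-336, 13799) = -4636464)
Function('L')(d) = -81 (Function('L')(d) = Add(4, -85) = -81)
Mul(Add(19819, P), Add(Function('L')(-40), Function('x')(-137))) = Mul(Add(19819, -4636464), Add(-81, -137)) = Mul(-4616645, -218) = 1006428610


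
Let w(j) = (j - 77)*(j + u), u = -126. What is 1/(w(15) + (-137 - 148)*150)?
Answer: -1/35868 ≈ -2.7880e-5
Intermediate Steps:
w(j) = (-126 + j)*(-77 + j) (w(j) = (j - 77)*(j - 126) = (-77 + j)*(-126 + j) = (-126 + j)*(-77 + j))
1/(w(15) + (-137 - 148)*150) = 1/((9702 + 15**2 - 203*15) + (-137 - 148)*150) = 1/((9702 + 225 - 3045) - 285*150) = 1/(6882 - 42750) = 1/(-35868) = -1/35868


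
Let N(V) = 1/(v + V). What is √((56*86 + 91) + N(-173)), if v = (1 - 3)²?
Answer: √829282/13 ≈ 70.050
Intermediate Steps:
v = 4 (v = (-2)² = 4)
N(V) = 1/(4 + V)
√((56*86 + 91) + N(-173)) = √((56*86 + 91) + 1/(4 - 173)) = √((4816 + 91) + 1/(-169)) = √(4907 - 1/169) = √(829282/169) = √829282/13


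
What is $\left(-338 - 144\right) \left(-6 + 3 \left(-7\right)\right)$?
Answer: $13014$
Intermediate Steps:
$\left(-338 - 144\right) \left(-6 + 3 \left(-7\right)\right) = - 482 \left(-6 - 21\right) = \left(-482\right) \left(-27\right) = 13014$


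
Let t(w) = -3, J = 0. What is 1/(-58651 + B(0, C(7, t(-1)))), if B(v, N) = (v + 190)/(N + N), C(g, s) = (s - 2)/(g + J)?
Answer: -1/58784 ≈ -1.7011e-5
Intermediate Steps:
C(g, s) = (-2 + s)/g (C(g, s) = (s - 2)/(g + 0) = (-2 + s)/g)
B(v, N) = (190 + v)/(2*N) (B(v, N) = (190 + v)/((2*N)) = (190 + v)*(1/(2*N)) = (190 + v)/(2*N))
1/(-58651 + B(0, C(7, t(-1)))) = 1/(-58651 + (190 + 0)/(2*(((-2 - 3)/7)))) = 1/(-58651 + (1/2)*190/((1/7)*(-5))) = 1/(-58651 + (1/2)*190/(-5/7)) = 1/(-58651 + (1/2)*(-7/5)*190) = 1/(-58651 - 133) = 1/(-58784) = -1/58784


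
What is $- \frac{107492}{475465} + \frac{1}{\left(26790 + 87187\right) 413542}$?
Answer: $- \frac{5066557652717263}{22410698792238310} \approx -0.22608$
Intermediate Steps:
$- \frac{107492}{475465} + \frac{1}{\left(26790 + 87187\right) 413542} = \left(-107492\right) \frac{1}{475465} + \frac{1}{113977} \cdot \frac{1}{413542} = - \frac{107492}{475465} + \frac{1}{113977} \cdot \frac{1}{413542} = - \frac{107492}{475465} + \frac{1}{47134276534} = - \frac{5066557652717263}{22410698792238310}$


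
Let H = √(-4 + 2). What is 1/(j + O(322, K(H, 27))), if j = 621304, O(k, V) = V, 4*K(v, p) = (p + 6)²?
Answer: 4/2486305 ≈ 1.6088e-6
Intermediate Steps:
H = I*√2 (H = √(-2) = I*√2 ≈ 1.4142*I)
K(v, p) = (6 + p)²/4 (K(v, p) = (p + 6)²/4 = (6 + p)²/4)
1/(j + O(322, K(H, 27))) = 1/(621304 + (6 + 27)²/4) = 1/(621304 + (¼)*33²) = 1/(621304 + (¼)*1089) = 1/(621304 + 1089/4) = 1/(2486305/4) = 4/2486305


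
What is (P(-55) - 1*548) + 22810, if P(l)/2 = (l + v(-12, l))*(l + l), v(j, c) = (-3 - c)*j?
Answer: 171642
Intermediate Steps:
v(j, c) = j*(-3 - c)
P(l) = 4*l*(36 + 13*l) (P(l) = 2*((l - 1*(-12)*(3 + l))*(l + l)) = 2*((l + (36 + 12*l))*(2*l)) = 2*((36 + 13*l)*(2*l)) = 2*(2*l*(36 + 13*l)) = 4*l*(36 + 13*l))
(P(-55) - 1*548) + 22810 = (4*(-55)*(36 + 13*(-55)) - 1*548) + 22810 = (4*(-55)*(36 - 715) - 548) + 22810 = (4*(-55)*(-679) - 548) + 22810 = (149380 - 548) + 22810 = 148832 + 22810 = 171642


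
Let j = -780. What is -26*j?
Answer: 20280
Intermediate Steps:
-26*j = -26*(-780) = 20280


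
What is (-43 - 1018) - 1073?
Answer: -2134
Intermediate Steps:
(-43 - 1018) - 1073 = -1061 - 1073 = -2134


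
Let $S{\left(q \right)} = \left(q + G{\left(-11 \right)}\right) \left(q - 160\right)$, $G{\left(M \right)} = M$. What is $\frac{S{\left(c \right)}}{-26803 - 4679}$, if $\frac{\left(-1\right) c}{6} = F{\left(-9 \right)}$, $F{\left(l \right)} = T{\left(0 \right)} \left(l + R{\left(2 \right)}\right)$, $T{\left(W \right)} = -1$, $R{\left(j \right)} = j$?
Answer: $- \frac{101}{297} \approx -0.34007$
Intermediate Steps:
$F{\left(l \right)} = -2 - l$ ($F{\left(l \right)} = - (l + 2) = - (2 + l) = -2 - l$)
$c = -42$ ($c = - 6 \left(-2 - -9\right) = - 6 \left(-2 + 9\right) = \left(-6\right) 7 = -42$)
$S{\left(q \right)} = \left(-160 + q\right) \left(-11 + q\right)$ ($S{\left(q \right)} = \left(q - 11\right) \left(q - 160\right) = \left(-11 + q\right) \left(-160 + q\right) = \left(-160 + q\right) \left(-11 + q\right)$)
$\frac{S{\left(c \right)}}{-26803 - 4679} = \frac{1760 + \left(-42\right)^{2} - -7182}{-26803 - 4679} = \frac{1760 + 1764 + 7182}{-31482} = 10706 \left(- \frac{1}{31482}\right) = - \frac{101}{297}$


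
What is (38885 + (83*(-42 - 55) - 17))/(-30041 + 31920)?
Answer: 30817/1879 ≈ 16.401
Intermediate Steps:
(38885 + (83*(-42 - 55) - 17))/(-30041 + 31920) = (38885 + (83*(-97) - 17))/1879 = (38885 + (-8051 - 17))*(1/1879) = (38885 - 8068)*(1/1879) = 30817*(1/1879) = 30817/1879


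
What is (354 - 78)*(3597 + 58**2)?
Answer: 1921236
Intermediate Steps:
(354 - 78)*(3597 + 58**2) = 276*(3597 + 3364) = 276*6961 = 1921236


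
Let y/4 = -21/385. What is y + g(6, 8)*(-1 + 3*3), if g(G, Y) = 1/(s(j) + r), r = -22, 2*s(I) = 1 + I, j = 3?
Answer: -34/55 ≈ -0.61818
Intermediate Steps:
s(I) = ½ + I/2 (s(I) = (1 + I)/2 = ½ + I/2)
g(G, Y) = -1/20 (g(G, Y) = 1/((½ + (½)*3) - 22) = 1/((½ + 3/2) - 22) = 1/(2 - 22) = 1/(-20) = -1/20)
y = -12/55 (y = 4*(-21/385) = 4*(-21*1/385) = 4*(-3/55) = -12/55 ≈ -0.21818)
y + g(6, 8)*(-1 + 3*3) = -12/55 - (-1 + 3*3)/20 = -12/55 - (-1 + 9)/20 = -12/55 - 1/20*8 = -12/55 - ⅖ = -34/55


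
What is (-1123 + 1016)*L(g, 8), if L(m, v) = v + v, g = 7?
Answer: -1712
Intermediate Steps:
L(m, v) = 2*v
(-1123 + 1016)*L(g, 8) = (-1123 + 1016)*(2*8) = -107*16 = -1712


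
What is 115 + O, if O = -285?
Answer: -170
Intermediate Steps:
115 + O = 115 - 285 = -170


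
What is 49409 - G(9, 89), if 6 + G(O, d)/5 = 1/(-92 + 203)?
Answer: 5487724/111 ≈ 49439.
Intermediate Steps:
G(O, d) = -3325/111 (G(O, d) = -30 + 5/(-92 + 203) = -30 + 5/111 = -3325/111)
49409 - G(9, 89) = 49409 - 1*(-3325/111) = 49409 + 3325/111 = 5487724/111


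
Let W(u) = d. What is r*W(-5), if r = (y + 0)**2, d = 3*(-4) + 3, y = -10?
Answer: -900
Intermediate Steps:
d = -9 (d = -12 + 3 = -9)
W(u) = -9
r = 100 (r = (-10 + 0)**2 = (-10)**2 = 100)
r*W(-5) = 100*(-9) = -900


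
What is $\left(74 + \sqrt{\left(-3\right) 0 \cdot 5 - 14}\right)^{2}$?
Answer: $\left(74 + i \sqrt{14}\right)^{2} \approx 5462.0 + 553.77 i$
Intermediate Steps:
$\left(74 + \sqrt{\left(-3\right) 0 \cdot 5 - 14}\right)^{2} = \left(74 + \sqrt{0 \cdot 5 - 14}\right)^{2} = \left(74 + \sqrt{0 - 14}\right)^{2} = \left(74 + \sqrt{-14}\right)^{2} = \left(74 + i \sqrt{14}\right)^{2}$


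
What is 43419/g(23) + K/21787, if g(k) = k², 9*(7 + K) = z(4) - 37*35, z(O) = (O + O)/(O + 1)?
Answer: 42565051207/518639535 ≈ 82.071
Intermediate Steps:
z(O) = 2*O/(1 + O) (z(O) = (2*O)/(1 + O) = 2*O/(1 + O))
K = -6782/45 (K = -7 + (2*4/(1 + 4) - 37*35)/9 = -7 + (2*4/5 - 1295)/9 = -7 + (2*4*(⅕) - 1295)/9 = -7 + (8/5 - 1295)/9 = -7 + (⅑)*(-6467/5) = -7 - 6467/45 = -6782/45 ≈ -150.71)
43419/g(23) + K/21787 = 43419/(23²) - 6782/45/21787 = 43419/529 - 6782/45*1/21787 = 43419*(1/529) - 6782/980415 = 43419/529 - 6782/980415 = 42565051207/518639535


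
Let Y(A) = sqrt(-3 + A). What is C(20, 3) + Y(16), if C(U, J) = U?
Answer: 20 + sqrt(13) ≈ 23.606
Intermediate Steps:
C(20, 3) + Y(16) = 20 + sqrt(-3 + 16) = 20 + sqrt(13)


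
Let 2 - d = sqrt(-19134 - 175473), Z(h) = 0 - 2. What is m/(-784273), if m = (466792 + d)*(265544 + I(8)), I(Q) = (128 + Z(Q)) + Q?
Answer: -17716699476/112039 + 113862*I*sqrt(21623)/112039 ≈ -1.5813e+5 + 149.44*I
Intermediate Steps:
Z(h) = -2
I(Q) = 126 + Q (I(Q) = (128 - 2) + Q = 126 + Q)
d = 2 - 3*I*sqrt(21623) (d = 2 - sqrt(-19134 - 175473) = 2 - sqrt(-194607) = 2 - 3*I*sqrt(21623) ≈ 2.0 - 441.14*I)
m = 124016896332 - 797034*I*sqrt(21623) (m = (466792 + (2 - 3*I*sqrt(21623)))*(265544 + (126 + 8)) = (466794 - 3*I*sqrt(21623))*(265544 + 134) = (466794 - 3*I*sqrt(21623))*265678 = 124016896332 - 797034*I*sqrt(21623) ≈ 1.2402e+11 - 1.172e+8*I)
m/(-784273) = (124016896332 - 797034*I*sqrt(21623))/(-784273) = (124016896332 - 797034*I*sqrt(21623))*(-1/784273) = -17716699476/112039 + 113862*I*sqrt(21623)/112039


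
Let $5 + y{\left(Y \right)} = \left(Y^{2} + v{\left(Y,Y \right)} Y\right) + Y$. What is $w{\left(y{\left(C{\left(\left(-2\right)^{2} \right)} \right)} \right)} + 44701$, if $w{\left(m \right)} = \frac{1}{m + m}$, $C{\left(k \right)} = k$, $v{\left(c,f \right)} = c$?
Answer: $\frac{2771463}{62} \approx 44701.0$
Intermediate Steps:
$y{\left(Y \right)} = -5 + Y + 2 Y^{2}$ ($y{\left(Y \right)} = -5 + \left(\left(Y^{2} + Y Y\right) + Y\right) = -5 + \left(\left(Y^{2} + Y^{2}\right) + Y\right) = -5 + \left(2 Y^{2} + Y\right) = -5 + \left(Y + 2 Y^{2}\right) = -5 + Y + 2 Y^{2}$)
$w{\left(m \right)} = \frac{1}{2 m}$
$w{\left(y{\left(C{\left(\left(-2\right)^{2} \right)} \right)} \right)} + 44701 = \frac{1}{2 \left(-5 + \left(-2\right)^{2} + 2 \left(\left(-2\right)^{2}\right)^{2}\right)} + 44701 = \frac{1}{2 \left(-5 + 4 + 2 \cdot 4^{2}\right)} + 44701 = \frac{1}{2 \left(-5 + 4 + 2 \cdot 16\right)} + 44701 = \frac{1}{2 \left(-5 + 4 + 32\right)} + 44701 = \frac{1}{2 \cdot 31} + 44701 = \frac{1}{2} \cdot \frac{1}{31} + 44701 = \frac{1}{62} + 44701 = \frac{2771463}{62}$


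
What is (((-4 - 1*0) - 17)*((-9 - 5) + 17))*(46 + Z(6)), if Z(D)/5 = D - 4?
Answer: -3528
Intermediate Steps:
Z(D) = -20 + 5*D (Z(D) = 5*(D - 4) = 5*(-4 + D) = -20 + 5*D)
(((-4 - 1*0) - 17)*((-9 - 5) + 17))*(46 + Z(6)) = (((-4 - 1*0) - 17)*((-9 - 5) + 17))*(46 + (-20 + 5*6)) = (((-4 + 0) - 17)*(-14 + 17))*(46 + (-20 + 30)) = ((-4 - 17)*3)*(46 + 10) = -21*3*56 = -63*56 = -3528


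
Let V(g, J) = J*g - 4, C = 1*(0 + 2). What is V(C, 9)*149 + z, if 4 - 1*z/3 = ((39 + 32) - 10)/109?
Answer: 228499/109 ≈ 2096.3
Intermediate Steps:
C = 2 (C = 1*2 = 2)
V(g, J) = -4 + J*g
z = 1125/109 (z = 12 - 3*((39 + 32) - 10)/109 = 12 - 3*(71 - 10)/109 = 12 - 183/109 = 1125/109 ≈ 10.321)
V(C, 9)*149 + z = (-4 + 9*2)*149 + 1125/109 = (-4 + 18)*149 + 1125/109 = 14*149 + 1125/109 = 2086 + 1125/109 = 228499/109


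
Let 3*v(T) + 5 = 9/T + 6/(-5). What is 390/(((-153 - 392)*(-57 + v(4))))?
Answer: 4680/381391 ≈ 0.012271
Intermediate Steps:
v(T) = -31/15 + 3/T (v(T) = -5/3 + (9/T + 6/(-5))/3 = -5/3 + (9/T + 6*(-1/5))/3 = -5/3 + (9/T - 6/5)/3 = -5/3 + (-6/5 + 9/T)/3 = -5/3 + (-2/5 + 3/T) = -31/15 + 3/T)
390/(((-153 - 392)*(-57 + v(4)))) = 390/(((-153 - 392)*(-57 + (-31/15 + 3/4)))) = 390/((-545*(-57 + (-31/15 + 3*(1/4))))) = 390/((-545*(-57 + (-31/15 + 3/4)))) = 390/((-545*(-57 - 79/60))) = 390/((-545*(-3499/60))) = 390/(381391/12) = 390*(12/381391) = 4680/381391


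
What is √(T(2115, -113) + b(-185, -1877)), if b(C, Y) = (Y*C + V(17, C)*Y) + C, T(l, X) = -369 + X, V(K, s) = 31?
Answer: √288391 ≈ 537.02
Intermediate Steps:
b(C, Y) = C + 31*Y + C*Y (b(C, Y) = (Y*C + 31*Y) + C = (C*Y + 31*Y) + C = (31*Y + C*Y) + C = C + 31*Y + C*Y)
√(T(2115, -113) + b(-185, -1877)) = √((-369 - 113) + (-185 + 31*(-1877) - 185*(-1877))) = √(-482 + (-185 - 58187 + 347245)) = √(-482 + 288873) = √288391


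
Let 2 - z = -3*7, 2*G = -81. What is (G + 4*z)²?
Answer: 10609/4 ≈ 2652.3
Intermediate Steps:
G = -81/2 (G = (½)*(-81) = -81/2 ≈ -40.500)
z = 23 (z = 2 - (-3)*7 = 2 - 1*(-21) = 2 + 21 = 23)
(G + 4*z)² = (-81/2 + 4*23)² = (-81/2 + 92)² = (103/2)² = 10609/4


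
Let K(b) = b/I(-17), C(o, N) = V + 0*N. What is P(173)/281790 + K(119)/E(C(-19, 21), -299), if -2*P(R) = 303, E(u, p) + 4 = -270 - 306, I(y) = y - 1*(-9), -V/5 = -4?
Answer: 2167/86304 ≈ 0.025109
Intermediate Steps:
V = 20 (V = -5*(-4) = 20)
C(o, N) = 20 (C(o, N) = 20 + 0*N = 20 + 0 = 20)
I(y) = 9 + y (I(y) = y + 9 = 9 + y)
K(b) = -b/8 (K(b) = b/(9 - 17) = b/(-8) = b*(-1/8) = -b/8)
E(u, p) = -580 (E(u, p) = -4 + (-270 - 306) = -4 - 576 = -580)
P(R) = -303/2 (P(R) = -1/2*303 = -303/2)
P(173)/281790 + K(119)/E(C(-19, 21), -299) = -303/2/281790 - 1/8*119/(-580) = -303/2*1/281790 - 119/8*(-1/580) = -1/1860 + 119/4640 = 2167/86304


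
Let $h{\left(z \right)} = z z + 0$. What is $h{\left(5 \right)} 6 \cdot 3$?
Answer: $450$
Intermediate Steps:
$h{\left(z \right)} = z^{2}$ ($h{\left(z \right)} = z^{2} + 0 = z^{2}$)
$h{\left(5 \right)} 6 \cdot 3 = 5^{2} \cdot 6 \cdot 3 = 25 \cdot 6 \cdot 3 = 150 \cdot 3 = 450$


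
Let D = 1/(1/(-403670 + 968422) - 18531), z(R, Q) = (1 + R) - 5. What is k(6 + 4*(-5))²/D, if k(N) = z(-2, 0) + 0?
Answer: -94188773799/141188 ≈ -6.6712e+5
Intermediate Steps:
z(R, Q) = -4 + R
k(N) = -6 (k(N) = (-4 - 2) + 0 = -6 + 0 = -6)
D = -564752/10465419311 (D = 1/(1/564752 - 18531) = 1/(-10465419311/564752) = -564752/10465419311 ≈ -5.3964e-5)
k(6 + 4*(-5))²/D = (-6)²/(-564752/10465419311) = 36*(-10465419311/564752) = -94188773799/141188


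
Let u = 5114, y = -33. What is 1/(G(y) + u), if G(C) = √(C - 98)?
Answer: 5114/26153127 - I*√131/26153127 ≈ 0.00019554 - 4.3763e-7*I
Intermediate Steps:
G(C) = √(-98 + C)
1/(G(y) + u) = 1/(√(-98 - 33) + 5114) = 1/(√(-131) + 5114) = 1/(I*√131 + 5114) = 1/(5114 + I*√131)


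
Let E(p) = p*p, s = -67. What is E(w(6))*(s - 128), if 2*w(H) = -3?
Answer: -1755/4 ≈ -438.75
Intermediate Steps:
w(H) = -3/2 (w(H) = (½)*(-3) = -3/2)
E(p) = p²
E(w(6))*(s - 128) = (-3/2)²*(-67 - 128) = (9/4)*(-195) = -1755/4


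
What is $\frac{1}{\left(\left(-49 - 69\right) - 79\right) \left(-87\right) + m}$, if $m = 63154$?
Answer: $\frac{1}{80293} \approx 1.2454 \cdot 10^{-5}$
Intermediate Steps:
$\frac{1}{\left(\left(-49 - 69\right) - 79\right) \left(-87\right) + m} = \frac{1}{\left(\left(-49 - 69\right) - 79\right) \left(-87\right) + 63154} = \frac{1}{\left(-118 - 79\right) \left(-87\right) + 63154} = \frac{1}{\left(-197\right) \left(-87\right) + 63154} = \frac{1}{17139 + 63154} = \frac{1}{80293}$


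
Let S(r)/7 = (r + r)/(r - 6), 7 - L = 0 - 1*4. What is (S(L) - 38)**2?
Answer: 1296/25 ≈ 51.840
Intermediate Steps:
L = 11 (L = 7 - (0 - 1*4) = 7 - (0 - 4) = 7 - 1*(-4) = 7 + 4 = 11)
S(r) = 14*r/(-6 + r) (S(r) = 7*((r + r)/(r - 6)) = 7*((2*r)/(-6 + r)) = 7*(2*r/(-6 + r)) = 14*r/(-6 + r))
(S(L) - 38)**2 = (14*11/(-6 + 11) - 38)**2 = (14*11/5 - 38)**2 = (14*11*(1/5) - 38)**2 = (154/5 - 38)**2 = (-36/5)**2 = 1296/25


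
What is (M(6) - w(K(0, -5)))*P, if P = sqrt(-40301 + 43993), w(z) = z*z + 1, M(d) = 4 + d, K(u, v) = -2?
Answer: 10*sqrt(923) ≈ 303.81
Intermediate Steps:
w(z) = 1 + z**2 (w(z) = z**2 + 1 = 1 + z**2)
P = 2*sqrt(923) (P = sqrt(3692) = 2*sqrt(923) ≈ 60.762)
(M(6) - w(K(0, -5)))*P = ((4 + 6) - (1 + (-2)**2))*(2*sqrt(923)) = (10 - (1 + 4))*(2*sqrt(923)) = (10 - 1*5)*(2*sqrt(923)) = (10 - 5)*(2*sqrt(923)) = 5*(2*sqrt(923)) = 10*sqrt(923)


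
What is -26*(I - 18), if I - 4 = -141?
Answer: 4030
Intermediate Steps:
I = -137 (I = 4 - 141 = -137)
-26*(I - 18) = -26*(-137 - 18) = -26*(-155) = 4030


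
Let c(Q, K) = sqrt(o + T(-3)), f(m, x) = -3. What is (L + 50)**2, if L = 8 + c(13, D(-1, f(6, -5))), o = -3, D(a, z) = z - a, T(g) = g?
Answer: (58 + I*sqrt(6))**2 ≈ 3358.0 + 284.14*I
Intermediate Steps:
c(Q, K) = I*sqrt(6) (c(Q, K) = sqrt(-3 - 3) = sqrt(-6) = I*sqrt(6))
L = 8 + I*sqrt(6) ≈ 8.0 + 2.4495*I
(L + 50)**2 = ((8 + I*sqrt(6)) + 50)**2 = (58 + I*sqrt(6))**2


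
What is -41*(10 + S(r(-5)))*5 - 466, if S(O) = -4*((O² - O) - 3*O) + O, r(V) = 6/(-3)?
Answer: 7734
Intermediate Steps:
r(V) = -2 (r(V) = 6*(-⅓) = -2)
S(O) = -4*O² + 17*O (S(O) = -4*(O² - 4*O) + O = (-4*O² + 16*O) + O = -4*O² + 17*O)
-41*(10 + S(r(-5)))*5 - 466 = -41*(10 - 2*(17 - 4*(-2)))*5 - 466 = -41*(10 - 2*(17 + 8))*5 - 466 = -41*(10 - 2*25)*5 - 466 = -41*(10 - 50)*5 - 466 = -(-1640)*5 - 466 = -41*(-200) - 466 = 8200 - 466 = 7734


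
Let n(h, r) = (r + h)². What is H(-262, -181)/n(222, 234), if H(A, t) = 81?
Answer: 9/23104 ≈ 0.00038954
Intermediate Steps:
n(h, r) = (h + r)²
H(-262, -181)/n(222, 234) = 81/((222 + 234)²) = 81/(456²) = 81/207936 = 81*(1/207936) = 9/23104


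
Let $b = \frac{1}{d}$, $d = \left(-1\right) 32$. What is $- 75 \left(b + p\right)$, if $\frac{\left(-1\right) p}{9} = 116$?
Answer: $\frac{2505675}{32} \approx 78302.0$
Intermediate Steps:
$p = -1044$ ($p = \left(-9\right) 116 = -1044$)
$d = -32$
$b = - \frac{1}{32}$ ($b = \frac{1}{-32} = - \frac{1}{32} \approx -0.03125$)
$- 75 \left(b + p\right) = - 75 \left(- \frac{1}{32} - 1044\right) = \left(-75\right) \left(- \frac{33409}{32}\right) = \frac{2505675}{32}$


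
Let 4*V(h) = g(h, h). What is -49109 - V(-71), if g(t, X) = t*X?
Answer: -201477/4 ≈ -50369.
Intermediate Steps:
g(t, X) = X*t
V(h) = h²/4 (V(h) = (h*h)/4 = h²/4)
-49109 - V(-71) = -49109 - (-71)²/4 = -49109 - 5041/4 = -201477/4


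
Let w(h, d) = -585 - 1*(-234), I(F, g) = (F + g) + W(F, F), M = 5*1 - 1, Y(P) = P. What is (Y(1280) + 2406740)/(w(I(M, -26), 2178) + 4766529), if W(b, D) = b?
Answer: 1204010/2383089 ≈ 0.50523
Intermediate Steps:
M = 4 (M = 5 - 1 = 4)
I(F, g) = g + 2*F (I(F, g) = (F + g) + F = g + 2*F)
w(h, d) = -351 (w(h, d) = -585 + 234 = -351)
(Y(1280) + 2406740)/(w(I(M, -26), 2178) + 4766529) = (1280 + 2406740)/(-351 + 4766529) = 2408020/4766178 = 2408020*(1/4766178) = 1204010/2383089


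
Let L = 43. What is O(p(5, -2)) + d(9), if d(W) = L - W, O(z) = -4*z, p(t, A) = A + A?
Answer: 50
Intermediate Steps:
p(t, A) = 2*A
d(W) = 43 - W
O(p(5, -2)) + d(9) = -8*(-2) + (43 - 1*9) = -4*(-4) + (43 - 9) = 16 + 34 = 50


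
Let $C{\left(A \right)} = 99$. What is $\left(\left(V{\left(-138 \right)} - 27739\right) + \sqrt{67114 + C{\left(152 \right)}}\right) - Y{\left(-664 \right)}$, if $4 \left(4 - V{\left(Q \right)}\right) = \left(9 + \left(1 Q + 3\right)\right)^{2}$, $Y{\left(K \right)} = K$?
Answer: $-31040 + \sqrt{67213} \approx -30781.0$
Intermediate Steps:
$V{\left(Q \right)} = 4 - \frac{\left(12 + Q\right)^{2}}{4}$ ($V{\left(Q \right)} = 4 - \frac{\left(9 + \left(1 Q + 3\right)\right)^{2}}{4} = 4 - \frac{\left(9 + \left(Q + 3\right)\right)^{2}}{4} = 4 - \frac{\left(9 + \left(3 + Q\right)\right)^{2}}{4} = 4 - \frac{\left(12 + Q\right)^{2}}{4}$)
$\left(\left(V{\left(-138 \right)} - 27739\right) + \sqrt{67114 + C{\left(152 \right)}}\right) - Y{\left(-664 \right)} = \left(\left(\left(4 - \frac{\left(12 - 138\right)^{2}}{4}\right) - 27739\right) + \sqrt{67114 + 99}\right) - -664 = \left(\left(\left(4 - \frac{\left(-126\right)^{2}}{4}\right) - 27739\right) + \sqrt{67213}\right) + 664 = \left(\left(\left(4 - 3969\right) - 27739\right) + \sqrt{67213}\right) + 664 = \left(\left(-3965 - 27739\right) + \sqrt{67213}\right) + 664 = \left(-31704 + \sqrt{67213}\right) + 664 = -31040 + \sqrt{67213}$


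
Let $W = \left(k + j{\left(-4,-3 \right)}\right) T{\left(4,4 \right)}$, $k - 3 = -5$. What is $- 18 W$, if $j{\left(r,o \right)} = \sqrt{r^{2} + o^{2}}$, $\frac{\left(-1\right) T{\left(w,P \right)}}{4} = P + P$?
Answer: $1728$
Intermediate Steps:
$k = -2$ ($k = 3 - 5 = -2$)
$T{\left(w,P \right)} = - 8 P$ ($T{\left(w,P \right)} = - 4 \left(P + P\right) = - 4 \cdot 2 P = - 8 P$)
$j{\left(r,o \right)} = \sqrt{o^{2} + r^{2}}$
$W = -96$ ($W = \left(-2 + \sqrt{\left(-3\right)^{2} + \left(-4\right)^{2}}\right) \left(\left(-8\right) 4\right) = \left(-2 + \sqrt{9 + 16}\right) \left(-32\right) = \left(-2 + \sqrt{25}\right) \left(-32\right) = \left(-2 + 5\right) \left(-32\right) = 3 \left(-32\right) = -96$)
$- 18 W = \left(-18\right) \left(-96\right) = 1728$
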